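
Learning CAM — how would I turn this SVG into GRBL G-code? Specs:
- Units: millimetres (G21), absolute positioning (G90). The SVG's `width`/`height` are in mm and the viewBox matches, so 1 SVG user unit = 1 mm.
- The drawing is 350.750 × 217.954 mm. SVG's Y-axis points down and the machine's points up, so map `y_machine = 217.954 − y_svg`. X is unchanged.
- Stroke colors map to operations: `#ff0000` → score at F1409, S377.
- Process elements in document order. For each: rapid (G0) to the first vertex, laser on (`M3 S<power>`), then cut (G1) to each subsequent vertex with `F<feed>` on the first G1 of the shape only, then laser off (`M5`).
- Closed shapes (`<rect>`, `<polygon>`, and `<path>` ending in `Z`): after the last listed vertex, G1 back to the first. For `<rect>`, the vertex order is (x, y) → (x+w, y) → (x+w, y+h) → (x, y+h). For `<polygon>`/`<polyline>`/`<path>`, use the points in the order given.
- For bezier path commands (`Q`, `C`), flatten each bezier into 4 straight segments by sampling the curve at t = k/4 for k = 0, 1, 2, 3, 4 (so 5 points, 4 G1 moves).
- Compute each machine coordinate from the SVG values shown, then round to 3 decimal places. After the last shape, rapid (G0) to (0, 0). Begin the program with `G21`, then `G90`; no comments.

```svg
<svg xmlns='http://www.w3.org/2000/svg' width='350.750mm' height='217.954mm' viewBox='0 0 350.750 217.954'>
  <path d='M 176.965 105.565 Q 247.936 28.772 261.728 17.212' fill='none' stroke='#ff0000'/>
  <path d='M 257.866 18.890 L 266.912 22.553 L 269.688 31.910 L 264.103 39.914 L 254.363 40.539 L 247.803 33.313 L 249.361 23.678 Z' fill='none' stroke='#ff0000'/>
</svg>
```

G21
G90
G0 X176.965 Y112.389
M3 S377
G1 X208.877 Y146.708 F1409
G1 X233.641 Y172.874
G1 X251.258 Y190.885
G1 X261.728 Y200.742
M5
G0 X257.866 Y199.064
M3 S377
G1 X266.912 Y195.401 F1409
G1 X269.688 Y186.044
G1 X264.103 Y178.040
G1 X254.363 Y177.415
G1 X247.803 Y184.641
G1 X249.361 Y194.276
G1 X257.866 Y199.064
M5
G0 X0.000 Y0.000

Since the viewBox matches the mm dimensions, user units are millimetres directly. The only transform is the Y-flip y_m = 217.954 − y_svg.

Shape 1 is a quadratic bezier drawn with `<path>`. Its stroke #ff0000 means score at S377, F1409. After flipping Y the toolpath is (176.965,112.389) → (208.877,146.708) → (233.641,172.874) → (251.258,190.885) → (261.728,200.742).

Shape 2 is a regular polygon drawn with `<path>`. Its stroke #ff0000 means score at S377, F1409. After flipping Y the toolpath is (257.866,199.064) → (266.912,195.401) → (269.688,186.044) → (264.103,178.040) → (254.363,177.415) → (247.803,184.641) → (249.361,194.276) → (257.866,199.064), returning to the start.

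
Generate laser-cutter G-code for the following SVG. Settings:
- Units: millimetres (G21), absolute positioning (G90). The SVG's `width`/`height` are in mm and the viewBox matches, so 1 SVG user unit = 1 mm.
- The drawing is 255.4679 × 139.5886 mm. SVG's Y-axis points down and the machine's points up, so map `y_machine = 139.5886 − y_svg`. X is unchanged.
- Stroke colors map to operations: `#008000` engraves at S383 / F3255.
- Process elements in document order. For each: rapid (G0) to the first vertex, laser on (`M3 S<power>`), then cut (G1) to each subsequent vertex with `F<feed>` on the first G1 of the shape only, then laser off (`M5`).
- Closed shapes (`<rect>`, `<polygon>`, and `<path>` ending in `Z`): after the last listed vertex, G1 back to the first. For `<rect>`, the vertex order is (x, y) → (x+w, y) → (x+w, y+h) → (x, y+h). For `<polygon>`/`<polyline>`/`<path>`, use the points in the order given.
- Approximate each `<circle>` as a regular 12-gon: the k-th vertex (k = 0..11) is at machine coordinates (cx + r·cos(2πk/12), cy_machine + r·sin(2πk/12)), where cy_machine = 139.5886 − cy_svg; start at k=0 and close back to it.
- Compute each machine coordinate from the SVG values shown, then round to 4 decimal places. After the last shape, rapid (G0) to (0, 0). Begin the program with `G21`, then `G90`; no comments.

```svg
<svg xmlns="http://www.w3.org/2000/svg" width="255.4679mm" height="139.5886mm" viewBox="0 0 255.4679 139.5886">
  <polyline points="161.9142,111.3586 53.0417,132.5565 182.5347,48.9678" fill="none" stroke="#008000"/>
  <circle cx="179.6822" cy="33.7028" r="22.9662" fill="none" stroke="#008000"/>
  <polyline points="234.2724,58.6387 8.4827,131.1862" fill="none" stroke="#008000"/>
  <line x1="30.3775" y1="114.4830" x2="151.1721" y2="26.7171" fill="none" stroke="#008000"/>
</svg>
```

G21
G90
G0 X161.9142 Y28.2300
M3 S383
G1 X53.0417 Y7.0321 F3255
G1 X182.5347 Y90.6208
M5
G0 X202.6484 Y105.8858
M3 S383
G1 X199.5715 Y117.3689 F3255
G1 X191.1653 Y125.7751
G1 X179.6822 Y128.8520
G1 X168.1991 Y125.7751
G1 X159.7929 Y117.3689
G1 X156.7160 Y105.8858
G1 X159.7929 Y94.4027
G1 X168.1991 Y85.9965
G1 X179.6822 Y82.9196
G1 X191.1653 Y85.9965
G1 X199.5715 Y94.4027
G1 X202.6484 Y105.8858
M5
G0 X234.2724 Y80.9499
M3 S383
G1 X8.4827 Y8.4024 F3255
M5
G0 X30.3775 Y25.1056
M3 S383
G1 X151.1721 Y112.8715 F3255
M5
G0 X0.0000 Y0.0000

1 u = 1 mm; y_m = 139.5886 − y.

[1] `<polyline>` open polyline, #008000→engrave S383 F3255: (161.9142,28.2300) → (53.0417,7.0321) → (182.5347,90.6208)

[2] `<circle>` circle, #008000→engrave S383 F3255: (202.6484,105.8858) → (199.5715,117.3689) → (191.1653,125.7751) → (179.6822,128.8520) → (168.1991,125.7751) → (159.7929,117.3689) → (156.7160,105.8858) → (159.7929,94.4027) → (168.1991,85.9965) → (179.6822,82.9196) → (191.1653,85.9965) → (199.5715,94.4027) → (202.6484,105.8858) (closed)

[3] `<polyline>` line segment, #008000→engrave S383 F3255: (234.2724,80.9499) → (8.4827,8.4024)

[4] `<line>` line segment, #008000→engrave S383 F3255: (30.3775,25.1056) → (151.1721,112.8715)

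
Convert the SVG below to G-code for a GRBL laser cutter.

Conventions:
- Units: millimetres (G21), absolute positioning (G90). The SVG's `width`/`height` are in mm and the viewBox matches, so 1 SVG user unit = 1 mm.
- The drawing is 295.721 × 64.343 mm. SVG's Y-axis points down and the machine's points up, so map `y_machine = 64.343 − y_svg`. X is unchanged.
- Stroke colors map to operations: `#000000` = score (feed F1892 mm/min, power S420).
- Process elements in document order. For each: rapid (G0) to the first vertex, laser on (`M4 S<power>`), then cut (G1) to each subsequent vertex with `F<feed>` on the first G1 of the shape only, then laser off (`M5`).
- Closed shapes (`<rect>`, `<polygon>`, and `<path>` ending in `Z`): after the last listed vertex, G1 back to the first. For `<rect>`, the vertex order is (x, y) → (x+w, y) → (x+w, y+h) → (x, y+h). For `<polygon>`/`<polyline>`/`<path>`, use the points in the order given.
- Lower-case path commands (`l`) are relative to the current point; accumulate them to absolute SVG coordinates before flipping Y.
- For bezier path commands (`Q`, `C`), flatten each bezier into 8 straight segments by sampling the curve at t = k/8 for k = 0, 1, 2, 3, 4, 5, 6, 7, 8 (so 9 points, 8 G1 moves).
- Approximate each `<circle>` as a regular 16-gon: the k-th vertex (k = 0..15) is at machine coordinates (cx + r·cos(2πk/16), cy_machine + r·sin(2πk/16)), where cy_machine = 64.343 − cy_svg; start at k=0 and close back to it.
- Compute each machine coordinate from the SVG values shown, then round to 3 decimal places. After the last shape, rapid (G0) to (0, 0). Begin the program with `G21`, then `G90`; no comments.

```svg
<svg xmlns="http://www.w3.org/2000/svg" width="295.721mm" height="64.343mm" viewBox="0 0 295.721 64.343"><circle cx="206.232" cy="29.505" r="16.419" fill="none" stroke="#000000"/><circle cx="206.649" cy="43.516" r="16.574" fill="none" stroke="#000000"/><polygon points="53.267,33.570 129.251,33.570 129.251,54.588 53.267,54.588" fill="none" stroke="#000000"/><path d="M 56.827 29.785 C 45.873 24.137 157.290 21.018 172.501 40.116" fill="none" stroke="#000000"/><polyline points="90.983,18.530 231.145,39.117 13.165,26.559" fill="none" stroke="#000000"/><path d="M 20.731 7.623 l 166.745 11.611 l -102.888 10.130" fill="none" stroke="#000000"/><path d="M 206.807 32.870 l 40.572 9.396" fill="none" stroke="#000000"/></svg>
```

G21
G90
G0 X222.651 Y34.838
M4 S420
G1 X221.401 Y41.121 F1892
G1 X217.842 Y46.448
G1 X212.515 Y50.007
G1 X206.232 Y51.257
G1 X199.949 Y50.007
G1 X194.622 Y46.448
G1 X191.063 Y41.121
G1 X189.813 Y34.838
G1 X191.063 Y28.555
G1 X194.622 Y23.228
G1 X199.949 Y19.669
G1 X206.232 Y18.419
G1 X212.515 Y19.669
G1 X217.842 Y23.228
G1 X221.401 Y28.555
G1 X222.651 Y34.838
M5
G0 X223.223 Y20.827
M4 S420
G1 X221.961 Y27.170 F1892
G1 X218.369 Y32.547
G1 X212.992 Y36.139
G1 X206.649 Y37.401
G1 X200.306 Y36.139
G1 X194.929 Y32.547
G1 X191.337 Y27.170
G1 X190.075 Y20.827
G1 X191.337 Y14.484
G1 X194.929 Y9.107
G1 X200.306 Y5.515
G1 X206.649 Y4.253
G1 X212.992 Y5.515
G1 X218.369 Y9.107
G1 X221.961 Y14.484
G1 X223.223 Y20.827
M5
G0 X53.267 Y30.773
M4 S420
G1 X129.251 Y30.773 F1892
G1 X129.251 Y9.755
G1 X53.267 Y9.755
G1 X53.267 Y30.773
M5
G0 X56.827 Y34.558
M4 S420
G1 X58.028 Y36.519 F1892
G1 X68.141 Y38.012
G1 X84.602 Y38.807
G1 X104.852 Y38.672
G1 X126.328 Y37.378
G1 X146.469 Y34.692
G1 X162.714 Y30.386
G1 X172.501 Y24.227
M5
G0 X90.983 Y45.813
M4 S420
G1 X231.145 Y25.226 F1892
G1 X13.165 Y37.784
M5
G0 X20.731 Y56.720
M4 S420
G1 X187.476 Y45.109 F1892
G1 X84.588 Y34.979
M5
G0 X206.807 Y31.473
M4 S420
G1 X247.379 Y22.077 F1892
M5
G0 X0.000 Y0.000

viewBox `0 0 295.721 64.343` with mm width/height → 1 unit = 1 mm. Flip: y_m = 64.343 − y_svg.

**Shape 1** — `<circle>` circle, stroke `#000000` → score (S420, F1892). Machine vertices: (222.651,34.838) → (221.401,41.121) → (217.842,46.448) → (212.515,50.007) → (206.232,51.257) → (199.949,50.007) → (194.622,46.448) → (191.063,41.121) → (189.813,34.838) → (191.063,28.555) → (194.622,23.228) → (199.949,19.669) → (206.232,18.419) → (212.515,19.669) → (217.842,23.228) → (221.401,28.555) → (222.651,34.838). Closed: final G1 returns to the first vertex.

**Shape 2** — `<circle>` circle, stroke `#000000` → score (S420, F1892). Machine vertices: (223.223,20.827) → (221.961,27.170) → (218.369,32.547) → (212.992,36.139) → (206.649,37.401) → (200.306,36.139) → (194.929,32.547) → (191.337,27.170) → (190.075,20.827) → (191.337,14.484) → (194.929,9.107) → (200.306,5.515) → (206.649,4.253) → (212.992,5.515) → (218.369,9.107) → (221.961,14.484) → (223.223,20.827). Closed: final G1 returns to the first vertex.

**Shape 3** — `<polygon>` rectangle, stroke `#000000` → score (S420, F1892). Machine vertices: (53.267,30.773) → (129.251,30.773) → (129.251,9.755) → (53.267,9.755) → (53.267,30.773). Closed: final G1 returns to the first vertex.

**Shape 4** — `<path>` cubic bezier, stroke `#000000` → score (S420, F1892). Control points (SVG): P0=(56.827,29.785), P1=(45.873,24.137), P2=(157.290,21.018), P3=(172.501,40.116); sampled at t=k/8. Machine vertices: (56.827,34.558) → (58.028,36.519) → (68.141,38.012) → (84.602,38.807) → (104.852,38.672) → (126.328,37.378) → (146.469,34.692) → (162.714,30.386) → (172.501,24.227). Open path.

**Shape 5** — `<polyline>` open polyline, stroke `#000000` → score (S420, F1892). Machine vertices: (90.983,45.813) → (231.145,25.226) → (13.165,37.784). Open path.

**Shape 6** — `<path>` open polyline, stroke `#000000` → score (S420, F1892). Machine vertices: (20.731,56.720) → (187.476,45.109) → (84.588,34.979). Open path.

**Shape 7** — `<path>` line segment, stroke `#000000` → score (S420, F1892). Machine vertices: (206.807,31.473) → (247.379,22.077). Open path.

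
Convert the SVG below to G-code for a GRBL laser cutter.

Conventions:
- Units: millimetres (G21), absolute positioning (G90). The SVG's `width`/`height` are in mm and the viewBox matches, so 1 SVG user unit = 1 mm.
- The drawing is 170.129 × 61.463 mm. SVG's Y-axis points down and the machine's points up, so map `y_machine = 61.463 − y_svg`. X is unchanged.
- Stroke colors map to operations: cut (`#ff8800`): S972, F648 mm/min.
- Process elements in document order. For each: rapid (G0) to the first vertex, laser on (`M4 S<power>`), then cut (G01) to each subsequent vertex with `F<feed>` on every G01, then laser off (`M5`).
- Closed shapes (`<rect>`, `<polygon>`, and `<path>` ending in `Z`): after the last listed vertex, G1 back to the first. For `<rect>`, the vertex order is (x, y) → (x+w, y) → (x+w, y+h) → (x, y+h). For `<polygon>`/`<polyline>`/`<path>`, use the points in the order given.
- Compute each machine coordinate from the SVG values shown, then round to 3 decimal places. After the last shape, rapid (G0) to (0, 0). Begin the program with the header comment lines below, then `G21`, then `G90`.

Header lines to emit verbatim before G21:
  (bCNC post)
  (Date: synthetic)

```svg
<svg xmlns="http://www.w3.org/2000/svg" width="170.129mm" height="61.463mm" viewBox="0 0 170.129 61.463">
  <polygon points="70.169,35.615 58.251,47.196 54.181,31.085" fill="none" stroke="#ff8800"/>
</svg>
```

(bCNC post)
(Date: synthetic)
G21
G90
G0 X70.169 Y25.848
M4 S972
G01 X58.251 Y14.267 F648
G01 X54.181 Y30.378 F648
G01 X70.169 Y25.848 F648
M5
G0 X0.000 Y0.000

Since the viewBox matches the mm dimensions, user units are millimetres directly. The only transform is the Y-flip y_m = 61.463 − y_svg.

Shape 1 is a regular polygon drawn with `<polygon>`. Its stroke #ff8800 means cut at S972, F648. After flipping Y the toolpath is (70.169,25.848) → (58.251,14.267) → (54.181,30.378) → (70.169,25.848), returning to the start.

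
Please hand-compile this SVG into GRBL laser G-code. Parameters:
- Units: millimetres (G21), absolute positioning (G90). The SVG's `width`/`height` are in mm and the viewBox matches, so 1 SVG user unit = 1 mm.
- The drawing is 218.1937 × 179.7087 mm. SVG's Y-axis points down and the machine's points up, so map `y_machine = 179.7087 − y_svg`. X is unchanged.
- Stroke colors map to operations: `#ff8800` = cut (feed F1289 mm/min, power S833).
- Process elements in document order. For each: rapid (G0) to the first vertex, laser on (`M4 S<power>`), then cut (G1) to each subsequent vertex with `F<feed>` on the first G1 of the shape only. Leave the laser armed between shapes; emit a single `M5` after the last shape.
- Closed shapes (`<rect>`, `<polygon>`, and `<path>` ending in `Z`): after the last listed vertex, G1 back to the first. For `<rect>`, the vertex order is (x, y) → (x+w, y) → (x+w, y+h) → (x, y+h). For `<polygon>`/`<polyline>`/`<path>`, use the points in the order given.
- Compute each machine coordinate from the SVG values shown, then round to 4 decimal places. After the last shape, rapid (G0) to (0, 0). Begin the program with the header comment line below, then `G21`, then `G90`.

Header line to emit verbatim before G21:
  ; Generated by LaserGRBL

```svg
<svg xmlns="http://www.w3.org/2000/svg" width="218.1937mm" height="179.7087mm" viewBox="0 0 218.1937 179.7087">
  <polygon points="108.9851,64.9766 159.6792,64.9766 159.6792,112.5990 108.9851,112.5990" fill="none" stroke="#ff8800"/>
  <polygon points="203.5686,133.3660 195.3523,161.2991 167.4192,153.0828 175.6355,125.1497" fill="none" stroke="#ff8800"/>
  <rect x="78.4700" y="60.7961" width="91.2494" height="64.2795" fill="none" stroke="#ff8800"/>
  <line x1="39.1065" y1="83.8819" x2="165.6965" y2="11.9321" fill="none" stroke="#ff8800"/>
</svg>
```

; Generated by LaserGRBL
G21
G90
G0 X108.9851 Y114.7321
M4 S833
G1 X159.6792 Y114.7321 F1289
G1 X159.6792 Y67.1097
G1 X108.9851 Y67.1097
G1 X108.9851 Y114.7321
G0 X203.5686 Y46.3427
M4 S833
G1 X195.3523 Y18.4096 F1289
G1 X167.4192 Y26.6259
G1 X175.6355 Y54.5590
G1 X203.5686 Y46.3427
G0 X78.4700 Y118.9126
M4 S833
G1 X169.7194 Y118.9126 F1289
G1 X169.7194 Y54.6331
G1 X78.4700 Y54.6331
G1 X78.4700 Y118.9126
G0 X39.1065 Y95.8268
M4 S833
G1 X165.6965 Y167.7766 F1289
M5
G0 X0.0000 Y0.0000

Since the viewBox matches the mm dimensions, user units are millimetres directly. The only transform is the Y-flip y_m = 179.7087 − y_svg.

Shape 1 is a rectangle drawn with `<polygon>`. Its stroke #ff8800 means cut at S833, F1289. After flipping Y the toolpath is (108.9851,114.7321) → (159.6792,114.7321) → (159.6792,67.1097) → (108.9851,67.1097) → (108.9851,114.7321), returning to the start.

Shape 2 is a regular polygon drawn with `<polygon>`. Its stroke #ff8800 means cut at S833, F1289. After flipping Y the toolpath is (203.5686,46.3427) → (195.3523,18.4096) → (167.4192,26.6259) → (175.6355,54.5590) → (203.5686,46.3427), returning to the start.

Shape 3 is a rectangle drawn with `<rect>`. Its stroke #ff8800 means cut at S833, F1289. After flipping Y the toolpath is (78.4700,118.9126) → (169.7194,118.9126) → (169.7194,54.6331) → (78.4700,54.6331) → (78.4700,118.9126), returning to the start.

Shape 4 is a line segment drawn with `<line>`. Its stroke #ff8800 means cut at S833, F1289. After flipping Y the toolpath is (39.1065,95.8268) → (165.6965,167.7766).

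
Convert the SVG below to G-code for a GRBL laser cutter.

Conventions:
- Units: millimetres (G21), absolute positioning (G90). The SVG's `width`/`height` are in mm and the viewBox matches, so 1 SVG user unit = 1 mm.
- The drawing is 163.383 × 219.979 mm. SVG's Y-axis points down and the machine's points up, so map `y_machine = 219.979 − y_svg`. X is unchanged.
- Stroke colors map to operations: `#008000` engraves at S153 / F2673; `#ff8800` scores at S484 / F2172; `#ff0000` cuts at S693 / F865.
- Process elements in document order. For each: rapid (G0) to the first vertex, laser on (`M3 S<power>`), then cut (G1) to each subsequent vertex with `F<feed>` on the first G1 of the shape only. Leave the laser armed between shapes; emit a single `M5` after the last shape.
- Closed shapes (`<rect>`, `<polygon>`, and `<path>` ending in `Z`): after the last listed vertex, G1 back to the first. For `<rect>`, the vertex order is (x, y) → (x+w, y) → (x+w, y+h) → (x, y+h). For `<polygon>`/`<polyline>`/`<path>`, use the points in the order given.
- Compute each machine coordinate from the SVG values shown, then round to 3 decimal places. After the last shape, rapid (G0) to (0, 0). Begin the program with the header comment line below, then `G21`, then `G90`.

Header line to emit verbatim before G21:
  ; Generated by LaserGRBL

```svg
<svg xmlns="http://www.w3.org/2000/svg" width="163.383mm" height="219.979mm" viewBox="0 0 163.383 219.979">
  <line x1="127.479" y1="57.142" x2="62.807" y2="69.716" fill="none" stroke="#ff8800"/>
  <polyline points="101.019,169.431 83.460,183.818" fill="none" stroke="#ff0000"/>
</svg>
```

Since the viewBox matches the mm dimensions, user units are millimetres directly. The only transform is the Y-flip y_m = 219.979 − y_svg.

Shape 1 is a line segment drawn with `<line>`. Its stroke #ff8800 means score at S484, F2172. After flipping Y the toolpath is (127.479,162.837) → (62.807,150.263).

Shape 2 is a line segment drawn with `<polyline>`. Its stroke #ff0000 means cut at S693, F865. After flipping Y the toolpath is (101.019,50.548) → (83.460,36.161).

; Generated by LaserGRBL
G21
G90
G0 X127.479 Y162.837
M3 S484
G1 X62.807 Y150.263 F2172
G0 X101.019 Y50.548
M3 S693
G1 X83.460 Y36.161 F865
M5
G0 X0.000 Y0.000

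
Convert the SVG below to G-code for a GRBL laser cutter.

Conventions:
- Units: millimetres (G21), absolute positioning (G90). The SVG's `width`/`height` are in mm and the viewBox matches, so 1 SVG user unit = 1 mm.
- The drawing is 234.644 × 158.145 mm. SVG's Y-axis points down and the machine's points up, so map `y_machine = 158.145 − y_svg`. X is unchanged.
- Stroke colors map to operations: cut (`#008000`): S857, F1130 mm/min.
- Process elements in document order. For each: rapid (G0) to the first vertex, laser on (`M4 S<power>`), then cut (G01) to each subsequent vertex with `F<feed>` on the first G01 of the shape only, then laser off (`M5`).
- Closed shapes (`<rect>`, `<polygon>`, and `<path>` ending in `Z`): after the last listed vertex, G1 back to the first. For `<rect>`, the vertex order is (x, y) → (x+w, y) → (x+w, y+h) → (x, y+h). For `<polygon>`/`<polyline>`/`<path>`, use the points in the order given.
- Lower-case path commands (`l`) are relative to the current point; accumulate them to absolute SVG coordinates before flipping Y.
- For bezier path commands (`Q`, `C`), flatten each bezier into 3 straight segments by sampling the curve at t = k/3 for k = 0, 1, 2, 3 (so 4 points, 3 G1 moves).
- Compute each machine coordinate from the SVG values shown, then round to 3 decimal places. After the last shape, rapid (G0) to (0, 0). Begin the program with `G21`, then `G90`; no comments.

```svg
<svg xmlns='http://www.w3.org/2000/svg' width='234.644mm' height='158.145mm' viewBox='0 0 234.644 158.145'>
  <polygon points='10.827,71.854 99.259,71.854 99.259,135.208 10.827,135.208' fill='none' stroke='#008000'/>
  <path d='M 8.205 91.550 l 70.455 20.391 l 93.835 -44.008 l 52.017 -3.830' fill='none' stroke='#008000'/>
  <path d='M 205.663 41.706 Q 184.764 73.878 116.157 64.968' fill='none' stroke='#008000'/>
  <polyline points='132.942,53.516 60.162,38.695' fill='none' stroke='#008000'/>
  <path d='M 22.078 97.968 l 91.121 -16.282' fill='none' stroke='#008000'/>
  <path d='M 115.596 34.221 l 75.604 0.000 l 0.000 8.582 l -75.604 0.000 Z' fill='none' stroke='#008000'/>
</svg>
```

1 u = 1 mm; y_m = 158.145 − y.

[1] `<polygon>` rectangle, #008000→cut S857 F1130: (10.827,86.291) → (99.259,86.291) → (99.259,22.937) → (10.827,22.937) → (10.827,86.291) (closed)

[2] `<path>` open polyline, #008000→cut S857 F1130: (8.205,66.595) → (78.660,46.204) → (172.495,90.212) → (224.512,94.042)

[3] `<path>` quadratic bezier, #008000→cut S857 F1130: (205.663,116.439) → (186.429,99.556) → (156.594,91.802) → (116.157,93.177)

[4] `<polyline>` line segment, #008000→cut S857 F1130: (132.942,104.629) → (60.162,119.450)

[5] `<path>` line segment, #008000→cut S857 F1130: (22.078,60.177) → (113.199,76.459)

[6] `<path>` rectangle, #008000→cut S857 F1130: (115.596,123.924) → (191.200,123.924) → (191.200,115.342) → (115.596,115.342) → (115.596,123.924) (closed)

G21
G90
G0 X10.827 Y86.291
M4 S857
G01 X99.259 Y86.291 F1130
G01 X99.259 Y22.937
G01 X10.827 Y22.937
G01 X10.827 Y86.291
M5
G0 X8.205 Y66.595
M4 S857
G01 X78.660 Y46.204 F1130
G01 X172.495 Y90.212
G01 X224.512 Y94.042
M5
G0 X205.663 Y116.439
M4 S857
G01 X186.429 Y99.556 F1130
G01 X156.594 Y91.802
G01 X116.157 Y93.177
M5
G0 X132.942 Y104.629
M4 S857
G01 X60.162 Y119.450 F1130
M5
G0 X22.078 Y60.177
M4 S857
G01 X113.199 Y76.459 F1130
M5
G0 X115.596 Y123.924
M4 S857
G01 X191.200 Y123.924 F1130
G01 X191.200 Y115.342
G01 X115.596 Y115.342
G01 X115.596 Y123.924
M5
G0 X0.000 Y0.000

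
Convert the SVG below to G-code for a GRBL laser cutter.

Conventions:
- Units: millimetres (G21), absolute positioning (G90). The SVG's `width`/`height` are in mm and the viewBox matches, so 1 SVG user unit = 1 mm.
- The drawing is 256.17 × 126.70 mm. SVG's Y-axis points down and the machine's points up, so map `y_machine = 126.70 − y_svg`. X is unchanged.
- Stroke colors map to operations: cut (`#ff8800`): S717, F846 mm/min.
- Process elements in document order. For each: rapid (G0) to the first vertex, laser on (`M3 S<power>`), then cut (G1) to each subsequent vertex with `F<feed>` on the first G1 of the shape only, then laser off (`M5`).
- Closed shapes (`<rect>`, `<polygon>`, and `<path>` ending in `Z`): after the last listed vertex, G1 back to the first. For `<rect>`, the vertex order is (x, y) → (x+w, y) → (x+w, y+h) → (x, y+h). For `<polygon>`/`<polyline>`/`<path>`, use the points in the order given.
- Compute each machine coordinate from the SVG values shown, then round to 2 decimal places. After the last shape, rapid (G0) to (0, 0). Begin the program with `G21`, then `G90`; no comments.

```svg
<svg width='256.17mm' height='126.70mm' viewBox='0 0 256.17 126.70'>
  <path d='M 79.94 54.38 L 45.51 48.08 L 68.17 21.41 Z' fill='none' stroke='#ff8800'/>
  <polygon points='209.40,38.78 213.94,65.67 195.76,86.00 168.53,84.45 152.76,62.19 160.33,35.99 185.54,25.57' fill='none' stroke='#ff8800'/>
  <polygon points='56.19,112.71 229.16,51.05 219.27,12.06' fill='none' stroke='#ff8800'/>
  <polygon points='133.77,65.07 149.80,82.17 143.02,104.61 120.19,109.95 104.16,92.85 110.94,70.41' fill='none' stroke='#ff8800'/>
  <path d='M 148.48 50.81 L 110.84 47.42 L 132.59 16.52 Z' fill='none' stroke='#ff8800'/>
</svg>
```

G21
G90
G0 X79.94 Y72.32
M3 S717
G1 X45.51 Y78.62 F846
G1 X68.17 Y105.29
G1 X79.94 Y72.32
M5
G0 X209.40 Y87.92
M3 S717
G1 X213.94 Y61.03 F846
G1 X195.76 Y40.70
G1 X168.53 Y42.25
G1 X152.76 Y64.51
G1 X160.33 Y90.71
G1 X185.54 Y101.13
G1 X209.40 Y87.92
M5
G0 X56.19 Y13.99
M3 S717
G1 X229.16 Y75.65 F846
G1 X219.27 Y114.64
G1 X56.19 Y13.99
M5
G0 X133.77 Y61.63
M3 S717
G1 X149.80 Y44.53 F846
G1 X143.02 Y22.09
G1 X120.19 Y16.75
G1 X104.16 Y33.85
G1 X110.94 Y56.29
G1 X133.77 Y61.63
M5
G0 X148.48 Y75.89
M3 S717
G1 X110.84 Y79.28 F846
G1 X132.59 Y110.18
G1 X148.48 Y75.89
M5
G0 X0.00 Y0.00

1 u = 1 mm; y_m = 126.70 − y.

[1] `<path>` regular polygon, #ff8800→cut S717 F846: (79.94,72.32) → (45.51,78.62) → (68.17,105.29) → (79.94,72.32) (closed)

[2] `<polygon>` regular polygon, #ff8800→cut S717 F846: (209.40,87.92) → (213.94,61.03) → (195.76,40.70) → (168.53,42.25) → (152.76,64.51) → (160.33,90.71) → (185.54,101.13) → (209.40,87.92) (closed)

[3] `<polygon>` closed polygon, #ff8800→cut S717 F846: (56.19,13.99) → (229.16,75.65) → (219.27,114.64) → (56.19,13.99) (closed)

[4] `<polygon>` regular polygon, #ff8800→cut S717 F846: (133.77,61.63) → (149.80,44.53) → (143.02,22.09) → (120.19,16.75) → (104.16,33.85) → (110.94,56.29) → (133.77,61.63) (closed)

[5] `<path>` regular polygon, #ff8800→cut S717 F846: (148.48,75.89) → (110.84,79.28) → (132.59,110.18) → (148.48,75.89) (closed)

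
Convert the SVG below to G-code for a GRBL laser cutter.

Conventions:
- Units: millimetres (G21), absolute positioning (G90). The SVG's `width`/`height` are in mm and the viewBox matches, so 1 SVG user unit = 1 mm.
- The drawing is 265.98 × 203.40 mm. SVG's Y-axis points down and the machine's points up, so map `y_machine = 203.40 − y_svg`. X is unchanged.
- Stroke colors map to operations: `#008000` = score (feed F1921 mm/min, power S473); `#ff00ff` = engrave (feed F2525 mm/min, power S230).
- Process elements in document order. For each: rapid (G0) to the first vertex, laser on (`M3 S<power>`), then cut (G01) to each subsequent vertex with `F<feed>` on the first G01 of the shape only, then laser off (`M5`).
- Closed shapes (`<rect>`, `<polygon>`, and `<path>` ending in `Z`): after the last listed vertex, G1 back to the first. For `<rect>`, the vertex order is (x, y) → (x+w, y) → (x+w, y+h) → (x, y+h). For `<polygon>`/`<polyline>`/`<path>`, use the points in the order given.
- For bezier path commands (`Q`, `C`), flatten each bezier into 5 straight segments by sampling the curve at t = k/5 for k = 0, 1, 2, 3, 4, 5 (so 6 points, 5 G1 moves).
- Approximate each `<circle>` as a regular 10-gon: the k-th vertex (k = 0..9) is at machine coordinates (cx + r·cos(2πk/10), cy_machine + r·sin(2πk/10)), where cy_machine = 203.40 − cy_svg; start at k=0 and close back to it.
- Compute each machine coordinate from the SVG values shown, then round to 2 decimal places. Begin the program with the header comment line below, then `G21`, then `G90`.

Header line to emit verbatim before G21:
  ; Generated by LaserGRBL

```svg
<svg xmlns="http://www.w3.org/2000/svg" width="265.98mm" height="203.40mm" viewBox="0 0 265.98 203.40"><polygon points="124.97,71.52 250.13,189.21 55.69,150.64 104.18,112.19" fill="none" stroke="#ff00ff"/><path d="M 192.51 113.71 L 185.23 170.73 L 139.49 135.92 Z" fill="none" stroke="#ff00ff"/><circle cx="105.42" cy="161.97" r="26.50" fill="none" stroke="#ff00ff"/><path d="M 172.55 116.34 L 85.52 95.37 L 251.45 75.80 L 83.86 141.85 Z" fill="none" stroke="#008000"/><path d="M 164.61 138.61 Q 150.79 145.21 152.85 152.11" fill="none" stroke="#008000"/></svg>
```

; Generated by LaserGRBL
G21
G90
G0 X124.97 Y131.88
M3 S230
G01 X250.13 Y14.19 F2525
G01 X55.69 Y52.76
G01 X104.18 Y91.21
G01 X124.97 Y131.88
M5
G0 X192.51 Y89.69
M3 S230
G01 X185.23 Y32.67 F2525
G01 X139.49 Y67.48
G01 X192.51 Y89.69
M5
G0 X131.92 Y41.43
M3 S230
G01 X126.86 Y57.01 F2525
G01 X113.61 Y66.63
G01 X97.23 Y66.63
G01 X83.98 Y57.01
G01 X78.92 Y41.43
G01 X83.98 Y25.85
G01 X97.23 Y16.23
G01 X113.61 Y16.23
G01 X126.86 Y25.85
G01 X131.92 Y41.43
M5
G0 X172.55 Y87.06
M3 S473
G01 X85.52 Y108.03 F1921
G01 X251.45 Y127.60
G01 X83.86 Y61.55
G01 X172.55 Y87.06
M5
G0 X164.61 Y64.79
M3 S473
G01 X159.72 Y62.14 F1921
G01 X156.09 Y59.46
G01 X153.74 Y56.76
G01 X152.66 Y54.04
G01 X152.85 Y51.29
M5

viewBox `0 0 265.98 203.40` with mm width/height → 1 unit = 1 mm. Flip: y_m = 203.40 − y_svg.

**Shape 1** — `<polygon>` closed polygon, stroke `#ff00ff` → engrave (S230, F2525). Machine vertices: (124.97,131.88) → (250.13,14.19) → (55.69,52.76) → (104.18,91.21) → (124.97,131.88). Closed: final G1 returns to the first vertex.

**Shape 2** — `<path>` regular polygon, stroke `#ff00ff` → engrave (S230, F2525). Machine vertices: (192.51,89.69) → (185.23,32.67) → (139.49,67.48) → (192.51,89.69). Closed: final G1 returns to the first vertex.

**Shape 3** — `<circle>` circle, stroke `#ff00ff` → engrave (S230, F2525). Machine vertices: (131.92,41.43) → (126.86,57.01) → (113.61,66.63) → (97.23,66.63) → (83.98,57.01) → (78.92,41.43) → (83.98,25.85) → (97.23,16.23) → (113.61,16.23) → (126.86,25.85) → (131.92,41.43). Closed: final G1 returns to the first vertex.

**Shape 4** — `<path>` closed polygon, stroke `#008000` → score (S473, F1921). Machine vertices: (172.55,87.06) → (85.52,108.03) → (251.45,127.60) → (83.86,61.55) → (172.55,87.06). Closed: final G1 returns to the first vertex.

**Shape 5** — `<path>` quadratic bezier, stroke `#008000` → score (S473, F1921). Control points (SVG): P0=(164.61,138.61), P1=(150.79,145.21), P2=(152.85,152.11); sampled at t=k/5. Machine vertices: (164.61,64.79) → (159.72,62.14) → (156.09,59.46) → (153.74,56.76) → (152.66,54.04) → (152.85,51.29). Open path.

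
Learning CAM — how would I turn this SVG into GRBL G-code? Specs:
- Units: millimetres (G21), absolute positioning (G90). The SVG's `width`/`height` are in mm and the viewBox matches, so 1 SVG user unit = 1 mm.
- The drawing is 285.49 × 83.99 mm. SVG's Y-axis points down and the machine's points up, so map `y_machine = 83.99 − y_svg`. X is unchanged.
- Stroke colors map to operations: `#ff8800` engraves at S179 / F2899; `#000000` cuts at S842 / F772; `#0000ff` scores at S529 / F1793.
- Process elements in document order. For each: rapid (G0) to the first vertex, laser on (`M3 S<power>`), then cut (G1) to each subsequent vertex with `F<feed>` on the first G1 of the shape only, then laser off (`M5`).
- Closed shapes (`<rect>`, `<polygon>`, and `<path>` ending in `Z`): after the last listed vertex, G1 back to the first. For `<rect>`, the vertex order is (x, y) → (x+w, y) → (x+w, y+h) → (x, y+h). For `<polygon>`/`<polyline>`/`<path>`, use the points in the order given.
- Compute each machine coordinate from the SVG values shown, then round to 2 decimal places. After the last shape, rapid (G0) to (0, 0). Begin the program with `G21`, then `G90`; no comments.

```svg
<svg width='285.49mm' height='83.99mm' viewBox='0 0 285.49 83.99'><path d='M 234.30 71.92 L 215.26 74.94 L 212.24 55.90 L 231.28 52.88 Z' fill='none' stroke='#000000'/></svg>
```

Since the viewBox matches the mm dimensions, user units are millimetres directly. The only transform is the Y-flip y_m = 83.99 − y_svg.

Shape 1 is a regular polygon drawn with `<path>`. Its stroke #000000 means cut at S842, F772. After flipping Y the toolpath is (234.30,12.07) → (215.26,9.05) → (212.24,28.09) → (231.28,31.11) → (234.30,12.07), returning to the start.

G21
G90
G0 X234.30 Y12.07
M3 S842
G1 X215.26 Y9.05 F772
G1 X212.24 Y28.09
G1 X231.28 Y31.11
G1 X234.30 Y12.07
M5
G0 X0.00 Y0.00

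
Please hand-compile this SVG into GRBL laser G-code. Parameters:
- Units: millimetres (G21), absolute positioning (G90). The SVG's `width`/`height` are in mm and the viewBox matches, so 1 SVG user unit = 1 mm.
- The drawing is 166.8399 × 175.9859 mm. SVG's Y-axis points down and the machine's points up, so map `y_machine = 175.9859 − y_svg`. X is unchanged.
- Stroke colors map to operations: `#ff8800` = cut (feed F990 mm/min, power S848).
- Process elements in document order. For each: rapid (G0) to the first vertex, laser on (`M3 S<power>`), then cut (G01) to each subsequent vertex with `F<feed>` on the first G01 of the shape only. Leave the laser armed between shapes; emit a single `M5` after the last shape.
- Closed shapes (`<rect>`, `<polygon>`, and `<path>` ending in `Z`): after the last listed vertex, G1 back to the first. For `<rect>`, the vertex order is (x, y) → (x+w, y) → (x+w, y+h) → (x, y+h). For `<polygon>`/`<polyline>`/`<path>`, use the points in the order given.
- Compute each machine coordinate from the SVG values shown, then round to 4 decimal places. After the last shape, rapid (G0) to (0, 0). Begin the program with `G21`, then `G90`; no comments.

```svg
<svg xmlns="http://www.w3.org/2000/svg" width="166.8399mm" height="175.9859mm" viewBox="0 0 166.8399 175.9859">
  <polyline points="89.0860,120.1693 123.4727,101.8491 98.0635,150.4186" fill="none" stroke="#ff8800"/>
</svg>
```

G21
G90
G0 X89.0860 Y55.8166
M3 S848
G01 X123.4727 Y74.1368 F990
G01 X98.0635 Y25.5673
M5
G0 X0.0000 Y0.0000

1 u = 1 mm; y_m = 175.9859 − y.

[1] `<polyline>` open polyline, #ff8800→cut S848 F990: (89.0860,55.8166) → (123.4727,74.1368) → (98.0635,25.5673)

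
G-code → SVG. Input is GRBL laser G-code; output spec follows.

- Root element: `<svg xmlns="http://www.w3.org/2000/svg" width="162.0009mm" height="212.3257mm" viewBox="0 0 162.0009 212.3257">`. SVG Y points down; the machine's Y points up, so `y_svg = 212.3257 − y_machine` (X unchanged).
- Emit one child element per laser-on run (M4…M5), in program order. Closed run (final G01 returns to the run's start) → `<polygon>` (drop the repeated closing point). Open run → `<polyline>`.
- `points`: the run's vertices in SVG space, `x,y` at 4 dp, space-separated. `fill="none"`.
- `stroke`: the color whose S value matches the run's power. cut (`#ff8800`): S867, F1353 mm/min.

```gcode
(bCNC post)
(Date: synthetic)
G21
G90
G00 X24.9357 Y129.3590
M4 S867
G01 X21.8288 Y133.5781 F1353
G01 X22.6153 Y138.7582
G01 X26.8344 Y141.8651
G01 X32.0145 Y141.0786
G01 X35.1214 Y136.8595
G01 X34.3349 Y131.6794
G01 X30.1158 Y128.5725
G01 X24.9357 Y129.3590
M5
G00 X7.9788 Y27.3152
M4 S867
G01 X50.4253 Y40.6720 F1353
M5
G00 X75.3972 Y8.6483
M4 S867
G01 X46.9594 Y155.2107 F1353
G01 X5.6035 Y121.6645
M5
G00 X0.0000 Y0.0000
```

<svg xmlns="http://www.w3.org/2000/svg" width="162.0009mm" height="212.3257mm" viewBox="0 0 162.0009 212.3257">
  <polygon points="24.9357,82.9667 21.8288,78.7476 22.6153,73.5675 26.8344,70.4606 32.0145,71.2471 35.1214,75.4662 34.3349,80.6463 30.1158,83.7532" fill="none" stroke="#ff8800"/>
  <polyline points="7.9788,185.0105 50.4253,171.6537" fill="none" stroke="#ff8800"/>
  <polyline points="75.3972,203.6774 46.9594,57.1150 5.6035,90.6612" fill="none" stroke="#ff8800"/>
</svg>

y_svg = 212.3257 − y_m. Every run uses S867, so all elements get stroke `#ff8800` (cut).

[1] closed run; points: 24.9357,82.9667 21.8288,78.7476 22.6153,73.5675 26.8344,70.4606 32.0145,71.2471 35.1214,75.4662 34.3349,80.6463 30.1158,83.7532

[2] open run; points: 7.9788,185.0105 50.4253,171.6537

[3] open run; points: 75.3972,203.6774 46.9594,57.1150 5.6035,90.6612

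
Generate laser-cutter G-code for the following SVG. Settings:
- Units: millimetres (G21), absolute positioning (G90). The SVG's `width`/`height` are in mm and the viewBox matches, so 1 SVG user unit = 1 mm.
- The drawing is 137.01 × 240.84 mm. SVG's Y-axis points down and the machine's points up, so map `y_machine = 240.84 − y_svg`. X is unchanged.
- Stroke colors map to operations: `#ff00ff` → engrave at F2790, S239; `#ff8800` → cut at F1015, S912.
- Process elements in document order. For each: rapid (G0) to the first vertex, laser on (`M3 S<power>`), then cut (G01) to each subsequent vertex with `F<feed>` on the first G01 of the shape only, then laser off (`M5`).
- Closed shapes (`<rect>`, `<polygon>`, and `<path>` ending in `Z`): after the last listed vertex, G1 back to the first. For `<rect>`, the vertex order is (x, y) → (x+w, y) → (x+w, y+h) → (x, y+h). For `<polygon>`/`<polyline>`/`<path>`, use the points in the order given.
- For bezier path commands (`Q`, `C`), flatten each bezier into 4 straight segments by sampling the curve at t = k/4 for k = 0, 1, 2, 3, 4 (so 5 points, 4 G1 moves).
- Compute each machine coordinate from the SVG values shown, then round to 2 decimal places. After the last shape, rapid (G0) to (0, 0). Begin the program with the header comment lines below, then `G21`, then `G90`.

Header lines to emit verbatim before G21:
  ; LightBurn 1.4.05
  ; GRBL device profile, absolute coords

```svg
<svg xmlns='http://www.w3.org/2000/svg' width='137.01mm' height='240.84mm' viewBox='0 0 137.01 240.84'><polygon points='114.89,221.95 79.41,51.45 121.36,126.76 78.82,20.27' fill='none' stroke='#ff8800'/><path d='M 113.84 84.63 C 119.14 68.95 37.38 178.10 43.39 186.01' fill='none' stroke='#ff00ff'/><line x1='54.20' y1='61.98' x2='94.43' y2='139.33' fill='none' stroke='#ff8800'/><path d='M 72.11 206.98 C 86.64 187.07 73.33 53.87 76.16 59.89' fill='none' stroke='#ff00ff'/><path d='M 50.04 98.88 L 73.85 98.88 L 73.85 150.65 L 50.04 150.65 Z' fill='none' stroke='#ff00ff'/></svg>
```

1 u = 1 mm; y_m = 240.84 − y.

[1] `<polygon>` closed polygon, #ff8800→cut S912 F1015: (114.89,18.89) → (79.41,189.39) → (121.36,114.08) → (78.82,220.57) → (114.89,18.89) (closed)

[2] `<path>` cubic bezier, #ff00ff→engrave S239 F2790: (113.84,156.21) → (104.22,148.10) → (78.35,114.37) → (52.61,76.21) → (43.39,54.83)

[3] `<line>` line segment, #ff8800→cut S912 F1015: (54.20,178.86) → (94.43,101.51)

[4] `<path>` cubic bezier, #ff00ff→engrave S239 F2790: (72.11,33.86) → (78.47,66.09) → (78.52,117.13) → (76.38,163.31) → (76.16,180.95)

[5] `<path>` rectangle, #ff00ff→engrave S239 F2790: (50.04,141.96) → (73.85,141.96) → (73.85,90.19) → (50.04,90.19) → (50.04,141.96) (closed)

; LightBurn 1.4.05
; GRBL device profile, absolute coords
G21
G90
G0 X114.89 Y18.89
M3 S912
G01 X79.41 Y189.39 F1015
G01 X121.36 Y114.08
G01 X78.82 Y220.57
G01 X114.89 Y18.89
M5
G0 X113.84 Y156.21
M3 S239
G01 X104.22 Y148.10 F2790
G01 X78.35 Y114.37
G01 X52.61 Y76.21
G01 X43.39 Y54.83
M5
G0 X54.20 Y178.86
M3 S912
G01 X94.43 Y101.51 F1015
M5
G0 X72.11 Y33.86
M3 S239
G01 X78.47 Y66.09 F2790
G01 X78.52 Y117.13
G01 X76.38 Y163.31
G01 X76.16 Y180.95
M5
G0 X50.04 Y141.96
M3 S239
G01 X73.85 Y141.96 F2790
G01 X73.85 Y90.19
G01 X50.04 Y90.19
G01 X50.04 Y141.96
M5
G0 X0.00 Y0.00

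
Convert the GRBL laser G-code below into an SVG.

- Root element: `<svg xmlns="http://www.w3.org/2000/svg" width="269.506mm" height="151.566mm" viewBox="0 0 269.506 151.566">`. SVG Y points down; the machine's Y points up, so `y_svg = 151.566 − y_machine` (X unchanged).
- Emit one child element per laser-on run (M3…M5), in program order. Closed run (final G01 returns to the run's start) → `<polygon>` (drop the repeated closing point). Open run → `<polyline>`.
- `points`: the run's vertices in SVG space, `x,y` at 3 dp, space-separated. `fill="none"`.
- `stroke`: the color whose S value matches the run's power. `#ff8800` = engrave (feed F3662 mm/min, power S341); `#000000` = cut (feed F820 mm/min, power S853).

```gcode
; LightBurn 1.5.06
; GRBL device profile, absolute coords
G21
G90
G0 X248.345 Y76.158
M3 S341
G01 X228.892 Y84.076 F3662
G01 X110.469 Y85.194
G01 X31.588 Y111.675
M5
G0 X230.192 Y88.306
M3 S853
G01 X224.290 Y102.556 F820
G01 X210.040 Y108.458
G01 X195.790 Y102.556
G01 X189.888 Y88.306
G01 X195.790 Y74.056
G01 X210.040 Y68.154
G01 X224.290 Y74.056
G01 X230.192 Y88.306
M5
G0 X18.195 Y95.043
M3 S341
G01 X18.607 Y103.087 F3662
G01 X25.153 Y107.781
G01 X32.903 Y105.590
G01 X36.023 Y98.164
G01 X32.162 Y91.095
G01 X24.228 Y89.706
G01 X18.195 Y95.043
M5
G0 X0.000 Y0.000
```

<svg xmlns="http://www.w3.org/2000/svg" width="269.506mm" height="151.566mm" viewBox="0 0 269.506 151.566">
  <polyline points="248.345,75.408 228.892,67.490 110.469,66.372 31.588,39.891" fill="none" stroke="#ff8800"/>
  <polygon points="230.192,63.260 224.290,49.010 210.040,43.108 195.790,49.010 189.888,63.260 195.790,77.510 210.040,83.412 224.290,77.510" fill="none" stroke="#000000"/>
  <polygon points="18.195,56.523 18.607,48.479 25.153,43.785 32.903,45.976 36.023,53.402 32.162,60.471 24.228,61.860" fill="none" stroke="#ff8800"/>
</svg>

y_svg = 151.566 − y_m.

[1] S341→`#ff8800` (engrave); open run; points: 248.345,75.408 228.892,67.490 110.469,66.372 31.588,39.891

[2] S853→`#000000` (cut); closed run; points: 230.192,63.260 224.290,49.010 210.040,43.108 195.790,49.010 189.888,63.260 195.790,77.510 210.040,83.412 224.290,77.510

[3] S341→`#ff8800` (engrave); closed run; points: 18.195,56.523 18.607,48.479 25.153,43.785 32.903,45.976 36.023,53.402 32.162,60.471 24.228,61.860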